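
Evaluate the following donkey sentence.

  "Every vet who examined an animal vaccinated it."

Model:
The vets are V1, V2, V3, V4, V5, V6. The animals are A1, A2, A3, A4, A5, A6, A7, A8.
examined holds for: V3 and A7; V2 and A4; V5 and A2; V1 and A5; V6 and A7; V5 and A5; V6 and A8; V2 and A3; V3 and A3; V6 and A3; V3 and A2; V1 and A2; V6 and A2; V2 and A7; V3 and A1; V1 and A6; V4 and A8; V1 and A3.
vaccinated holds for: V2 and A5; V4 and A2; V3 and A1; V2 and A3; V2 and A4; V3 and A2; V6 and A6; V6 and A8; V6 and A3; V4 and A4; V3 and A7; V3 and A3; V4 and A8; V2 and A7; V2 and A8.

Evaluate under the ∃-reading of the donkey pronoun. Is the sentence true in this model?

"it" takes "an animal" as antecedent — a donkey pronoun bound across the clause boundary.
Weak reading: every vet v with some examined-animal has at least one examined-animal a such that vaccinated(v,a).
Per vet: V1:✗  V2:✓  V3:✓  V4:✓  V5:✗  V6:✓
V1 has no witness among its examined-animals.

False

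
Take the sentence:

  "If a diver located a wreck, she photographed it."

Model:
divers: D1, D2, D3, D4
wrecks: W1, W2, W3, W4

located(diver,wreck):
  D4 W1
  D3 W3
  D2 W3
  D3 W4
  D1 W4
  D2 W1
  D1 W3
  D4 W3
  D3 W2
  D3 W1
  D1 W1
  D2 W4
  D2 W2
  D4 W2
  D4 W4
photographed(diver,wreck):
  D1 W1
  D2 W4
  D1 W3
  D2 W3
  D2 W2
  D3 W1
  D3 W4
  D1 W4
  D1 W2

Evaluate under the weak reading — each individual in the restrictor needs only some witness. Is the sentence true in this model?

False

"it" takes "a wreck" as antecedent — a donkey pronoun bound across the clause boundary.
Weak reading: every diver d with some located-wreck has at least one located-wreck w such that photographed(d,w).
Per diver: D1:✓  D2:✓  D3:✓  D4:✗
D4 has no witness among its located-wrecks.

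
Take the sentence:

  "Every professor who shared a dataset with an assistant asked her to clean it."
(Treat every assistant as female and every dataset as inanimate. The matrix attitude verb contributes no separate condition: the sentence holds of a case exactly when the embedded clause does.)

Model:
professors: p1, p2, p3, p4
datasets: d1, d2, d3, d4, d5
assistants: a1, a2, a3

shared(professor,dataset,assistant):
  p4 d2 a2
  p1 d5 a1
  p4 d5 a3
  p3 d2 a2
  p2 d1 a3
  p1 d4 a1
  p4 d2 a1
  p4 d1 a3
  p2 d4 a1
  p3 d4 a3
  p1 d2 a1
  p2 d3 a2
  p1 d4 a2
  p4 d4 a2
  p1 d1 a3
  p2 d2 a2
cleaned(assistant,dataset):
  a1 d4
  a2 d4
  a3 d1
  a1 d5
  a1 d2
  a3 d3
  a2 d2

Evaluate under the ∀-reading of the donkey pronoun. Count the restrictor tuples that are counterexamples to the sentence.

3

"her" takes "an assistant" as antecedent and "it" takes "a dataset"; both are donkey pronouns co-varying with the restrictor.
Strong reading: for every (p,d,a) with shared(p,d,a), cleaned(a,d).
Restrictor triples: (p1,d1,a3)→cleaned(a3,d1) ✓  (p1,d2,a1)→cleaned(a1,d2) ✓  (p1,d4,a1)→cleaned(a1,d4) ✓  (p1,d4,a2)→cleaned(a2,d4) ✓  (p1,d5,a1)→cleaned(a1,d5) ✓  (p2,d1,a3)→cleaned(a3,d1) ✓  (p2,d2,a2)→cleaned(a2,d2) ✓  (p2,d3,a2)→cleaned(a2,d3) ✗  (p2,d4,a1)→cleaned(a1,d4) ✓  (p3,d2,a2)→cleaned(a2,d2) ✓  (p3,d4,a3)→cleaned(a3,d4) ✗  (p4,d1,a3)→cleaned(a3,d1) ✓  (p4,d2,a1)→cleaned(a1,d2) ✓  (p4,d2,a2)→cleaned(a2,d2) ✓  (p4,d4,a2)→cleaned(a2,d4) ✓  (p4,d5,a3)→cleaned(a3,d5) ✗
Counterexamples (restrictor triples failing the scope): 3.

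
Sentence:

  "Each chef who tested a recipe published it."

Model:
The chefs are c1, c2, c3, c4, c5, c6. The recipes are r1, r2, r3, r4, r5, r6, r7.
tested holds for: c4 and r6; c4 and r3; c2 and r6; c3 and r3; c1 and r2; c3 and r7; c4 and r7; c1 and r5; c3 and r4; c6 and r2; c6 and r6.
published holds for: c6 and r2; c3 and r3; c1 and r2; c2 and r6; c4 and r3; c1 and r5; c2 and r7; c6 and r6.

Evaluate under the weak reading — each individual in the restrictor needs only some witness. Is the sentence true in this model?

True

"it" takes "a recipe" as antecedent — a donkey pronoun bound across the clause boundary.
Weak reading: every chef c with some tested-recipe has at least one tested-recipe r such that published(c,r).
Per chef: c1:✓  c2:✓  c3:✓  c4:✓  c6:✓
Every chef in the restrictor has a witness.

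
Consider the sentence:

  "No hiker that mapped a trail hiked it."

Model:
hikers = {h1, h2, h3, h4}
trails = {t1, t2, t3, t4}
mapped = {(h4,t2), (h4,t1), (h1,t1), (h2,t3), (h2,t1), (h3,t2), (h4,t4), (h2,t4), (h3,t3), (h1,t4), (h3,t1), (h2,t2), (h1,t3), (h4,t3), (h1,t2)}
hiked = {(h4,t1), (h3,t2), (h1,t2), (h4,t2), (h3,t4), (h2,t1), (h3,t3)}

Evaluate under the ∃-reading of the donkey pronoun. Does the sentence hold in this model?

"it" takes "a trail" as antecedent — a donkey pronoun bound across the clause boundary.
Truth condition: for no (h,t) with mapped(h,t) does hiked(h,t) hold.
Restrictor pairs — does the scope hold? (h1,t1):fails  (h1,t2):holds  (h1,t3):fails  (h1,t4):fails  (h2,t1):holds  (h2,t2):fails  (h2,t3):fails  (h2,t4):fails  (h3,t1):fails  (h3,t2):holds  (h3,t3):holds  (h4,t1):holds  (h4,t2):holds  (h4,t3):fails  (h4,t4):fails
Scope holds for 6 pair(s), so the sentence is false.

False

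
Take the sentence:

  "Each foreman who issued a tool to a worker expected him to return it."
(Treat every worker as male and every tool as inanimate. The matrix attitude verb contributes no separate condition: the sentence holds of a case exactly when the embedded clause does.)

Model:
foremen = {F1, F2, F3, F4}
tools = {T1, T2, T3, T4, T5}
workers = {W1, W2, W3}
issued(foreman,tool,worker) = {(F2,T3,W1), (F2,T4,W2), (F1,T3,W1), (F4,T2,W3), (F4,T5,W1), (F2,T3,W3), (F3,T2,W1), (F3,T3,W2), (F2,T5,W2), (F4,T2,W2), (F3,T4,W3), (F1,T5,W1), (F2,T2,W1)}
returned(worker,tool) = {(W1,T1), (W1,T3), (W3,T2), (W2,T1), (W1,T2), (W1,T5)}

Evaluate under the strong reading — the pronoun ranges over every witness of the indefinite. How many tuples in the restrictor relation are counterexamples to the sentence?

6

"him" takes "a worker" as antecedent and "it" takes "a tool"; both are donkey pronouns co-varying with the restrictor.
Strong reading: for every (f,t,w) with issued(f,t,w), returned(w,t).
Restrictor triples: (F1,T3,W1)→returned(W1,T3) ✓  (F1,T5,W1)→returned(W1,T5) ✓  (F2,T2,W1)→returned(W1,T2) ✓  (F2,T3,W1)→returned(W1,T3) ✓  (F2,T3,W3)→returned(W3,T3) ✗  (F2,T4,W2)→returned(W2,T4) ✗  (F2,T5,W2)→returned(W2,T5) ✗  (F3,T2,W1)→returned(W1,T2) ✓  (F3,T3,W2)→returned(W2,T3) ✗  (F3,T4,W3)→returned(W3,T4) ✗  (F4,T2,W2)→returned(W2,T2) ✗  (F4,T2,W3)→returned(W3,T2) ✓  (F4,T5,W1)→returned(W1,T5) ✓
Counterexamples (restrictor triples failing the scope): 6.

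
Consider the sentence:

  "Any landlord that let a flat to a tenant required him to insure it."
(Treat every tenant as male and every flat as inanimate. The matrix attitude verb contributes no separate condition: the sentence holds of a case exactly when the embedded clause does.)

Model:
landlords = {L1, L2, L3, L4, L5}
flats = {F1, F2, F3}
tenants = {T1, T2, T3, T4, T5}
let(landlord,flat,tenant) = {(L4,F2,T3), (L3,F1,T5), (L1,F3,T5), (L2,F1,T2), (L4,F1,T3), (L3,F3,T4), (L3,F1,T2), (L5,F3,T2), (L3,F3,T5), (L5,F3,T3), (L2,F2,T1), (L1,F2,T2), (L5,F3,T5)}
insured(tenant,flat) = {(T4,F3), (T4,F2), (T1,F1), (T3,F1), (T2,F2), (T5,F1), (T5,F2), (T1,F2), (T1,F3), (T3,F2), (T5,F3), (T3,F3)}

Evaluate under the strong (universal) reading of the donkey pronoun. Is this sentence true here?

"him" takes "a tenant" as antecedent and "it" takes "a flat"; both are donkey pronouns co-varying with the restrictor.
Strong reading: for every (l,f,t) with let(l,f,t), insured(t,f).
Restrictor triples: (L1,F2,T2)→insured(T2,F2) ✓  (L1,F3,T5)→insured(T5,F3) ✓  (L2,F1,T2)→insured(T2,F1) ✗  (L2,F2,T1)→insured(T1,F2) ✓  (L3,F1,T2)→insured(T2,F1) ✗  (L3,F1,T5)→insured(T5,F1) ✓  (L3,F3,T4)→insured(T4,F3) ✓  (L3,F3,T5)→insured(T5,F3) ✓  (L4,F1,T3)→insured(T3,F1) ✓  (L4,F2,T3)→insured(T3,F2) ✓  (L5,F3,T2)→insured(T2,F3) ✗  (L5,F3,T3)→insured(T3,F3) ✓  (L5,F3,T5)→insured(T5,F3) ✓
Counterexample: (L2,F1,T2) — insured(T2,F1) does not hold.

False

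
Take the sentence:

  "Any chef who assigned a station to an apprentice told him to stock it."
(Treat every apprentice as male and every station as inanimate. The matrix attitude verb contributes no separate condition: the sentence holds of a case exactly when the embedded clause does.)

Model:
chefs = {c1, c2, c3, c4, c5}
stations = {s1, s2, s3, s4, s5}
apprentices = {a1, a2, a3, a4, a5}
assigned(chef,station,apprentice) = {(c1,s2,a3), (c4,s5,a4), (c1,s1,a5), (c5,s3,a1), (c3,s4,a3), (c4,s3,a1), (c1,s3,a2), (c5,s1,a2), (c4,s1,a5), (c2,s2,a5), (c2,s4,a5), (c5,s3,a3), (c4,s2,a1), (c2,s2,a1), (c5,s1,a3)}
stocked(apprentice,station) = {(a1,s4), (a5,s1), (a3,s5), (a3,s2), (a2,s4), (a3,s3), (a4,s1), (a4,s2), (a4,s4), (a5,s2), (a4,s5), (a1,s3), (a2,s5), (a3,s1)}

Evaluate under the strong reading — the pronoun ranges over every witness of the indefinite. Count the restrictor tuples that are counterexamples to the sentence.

"him" takes "an apprentice" as antecedent and "it" takes "a station"; both are donkey pronouns co-varying with the restrictor.
Strong reading: for every (c,s,a) with assigned(c,s,a), stocked(a,s).
Restrictor triples: (c1,s1,a5)→stocked(a5,s1) ✓  (c1,s2,a3)→stocked(a3,s2) ✓  (c1,s3,a2)→stocked(a2,s3) ✗  (c2,s2,a1)→stocked(a1,s2) ✗  (c2,s2,a5)→stocked(a5,s2) ✓  (c2,s4,a5)→stocked(a5,s4) ✗  (c3,s4,a3)→stocked(a3,s4) ✗  (c4,s1,a5)→stocked(a5,s1) ✓  (c4,s2,a1)→stocked(a1,s2) ✗  (c4,s3,a1)→stocked(a1,s3) ✓  (c4,s5,a4)→stocked(a4,s5) ✓  (c5,s1,a2)→stocked(a2,s1) ✗  (c5,s1,a3)→stocked(a3,s1) ✓  (c5,s3,a1)→stocked(a1,s3) ✓  (c5,s3,a3)→stocked(a3,s3) ✓
Counterexamples (restrictor triples failing the scope): 6.

6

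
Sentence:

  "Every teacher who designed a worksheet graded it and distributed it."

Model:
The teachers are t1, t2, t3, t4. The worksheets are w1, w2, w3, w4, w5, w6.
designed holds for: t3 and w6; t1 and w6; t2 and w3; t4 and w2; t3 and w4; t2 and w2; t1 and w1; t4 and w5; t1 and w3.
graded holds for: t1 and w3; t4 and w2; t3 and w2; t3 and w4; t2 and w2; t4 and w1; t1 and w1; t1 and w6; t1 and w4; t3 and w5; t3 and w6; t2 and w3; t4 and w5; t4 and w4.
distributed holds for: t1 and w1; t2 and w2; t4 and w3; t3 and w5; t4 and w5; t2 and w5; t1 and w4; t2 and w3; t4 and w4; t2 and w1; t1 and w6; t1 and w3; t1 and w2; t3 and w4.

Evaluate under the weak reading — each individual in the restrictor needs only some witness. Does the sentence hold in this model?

True

"it" takes "a worksheet" as antecedent — a donkey pronoun bound across the clause boundary.
Weak reading: every teacher t with some designed-worksheet has at least one designed-worksheet w such that graded(t,w) ∧ distributed(t,w).
Per teacher: t1:✓  t2:✓  t3:✓  t4:✓
Every teacher in the restrictor has a witness.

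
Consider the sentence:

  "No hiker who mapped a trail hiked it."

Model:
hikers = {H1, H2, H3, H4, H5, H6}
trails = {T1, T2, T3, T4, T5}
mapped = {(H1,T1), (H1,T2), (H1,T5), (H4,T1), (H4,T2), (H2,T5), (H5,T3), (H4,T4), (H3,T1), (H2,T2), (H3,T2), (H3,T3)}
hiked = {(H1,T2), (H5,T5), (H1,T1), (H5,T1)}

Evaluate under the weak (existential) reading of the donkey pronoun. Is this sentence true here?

False

"it" takes "a trail" as antecedent — a donkey pronoun bound across the clause boundary.
Truth condition: for no (h,t) with mapped(h,t) does hiked(h,t) hold.
Restrictor pairs — does the scope hold? (H1,T1):holds  (H1,T2):holds  (H1,T5):fails  (H2,T2):fails  (H2,T5):fails  (H3,T1):fails  (H3,T2):fails  (H3,T3):fails  (H4,T1):fails  (H4,T2):fails  (H4,T4):fails  (H5,T3):fails
Scope holds for 2 pair(s), so the sentence is false.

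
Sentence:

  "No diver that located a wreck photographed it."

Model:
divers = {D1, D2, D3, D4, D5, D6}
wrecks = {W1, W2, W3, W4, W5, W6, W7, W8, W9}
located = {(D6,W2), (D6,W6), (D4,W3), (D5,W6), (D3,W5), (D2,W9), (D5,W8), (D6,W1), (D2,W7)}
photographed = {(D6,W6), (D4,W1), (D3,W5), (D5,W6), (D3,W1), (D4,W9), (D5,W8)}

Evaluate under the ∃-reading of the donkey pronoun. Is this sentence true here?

False

"it" takes "a wreck" as antecedent — a donkey pronoun bound across the clause boundary.
Truth condition: for no (d,w) with located(d,w) does photographed(d,w) hold.
Restrictor pairs — does the scope hold? (D2,W7):fails  (D2,W9):fails  (D3,W5):holds  (D4,W3):fails  (D5,W6):holds  (D5,W8):holds  (D6,W1):fails  (D6,W2):fails  (D6,W6):holds
Scope holds for 4 pair(s), so the sentence is false.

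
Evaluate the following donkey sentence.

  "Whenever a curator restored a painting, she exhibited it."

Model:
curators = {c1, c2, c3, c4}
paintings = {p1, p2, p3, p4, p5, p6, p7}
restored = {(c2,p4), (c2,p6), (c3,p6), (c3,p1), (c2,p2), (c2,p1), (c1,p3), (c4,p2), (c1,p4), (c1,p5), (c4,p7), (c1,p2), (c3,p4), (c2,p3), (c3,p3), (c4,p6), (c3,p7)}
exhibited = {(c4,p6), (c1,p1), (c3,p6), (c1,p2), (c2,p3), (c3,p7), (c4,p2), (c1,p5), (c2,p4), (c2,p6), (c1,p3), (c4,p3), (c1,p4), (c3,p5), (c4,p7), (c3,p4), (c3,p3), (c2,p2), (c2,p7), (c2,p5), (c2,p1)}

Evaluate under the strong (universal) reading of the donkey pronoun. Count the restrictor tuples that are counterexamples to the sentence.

1

"it" takes "a painting" as antecedent — a donkey pronoun bound across the clause boundary.
Strong reading: for every (c,p) with restored(c,p), exhibited(c,p).
Restrictor pairs: (c1,p2) ✓  (c1,p3) ✓  (c1,p4) ✓  (c1,p5) ✓  (c2,p1) ✓  (c2,p2) ✓  (c2,p3) ✓  (c2,p4) ✓  (c2,p6) ✓  (c3,p1) ✗  (c3,p3) ✓  (c3,p4) ✓  (c3,p6) ✓  (c3,p7) ✓  (c4,p2) ✓  (c4,p6) ✓  (c4,p7) ✓
Counterexamples (restrictor pairs failing the scope): 1.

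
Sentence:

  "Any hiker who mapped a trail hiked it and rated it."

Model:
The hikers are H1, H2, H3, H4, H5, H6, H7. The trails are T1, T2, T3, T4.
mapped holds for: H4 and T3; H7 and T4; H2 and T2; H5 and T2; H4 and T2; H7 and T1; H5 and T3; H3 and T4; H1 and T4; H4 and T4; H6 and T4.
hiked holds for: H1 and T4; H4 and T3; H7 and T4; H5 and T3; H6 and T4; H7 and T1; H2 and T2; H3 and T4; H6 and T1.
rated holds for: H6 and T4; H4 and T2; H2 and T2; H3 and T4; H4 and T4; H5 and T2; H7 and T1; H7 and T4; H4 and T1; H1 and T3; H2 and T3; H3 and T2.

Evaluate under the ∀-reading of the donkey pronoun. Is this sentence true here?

False

"it" takes "a trail" as antecedent — a donkey pronoun bound across the clause boundary.
Strong reading: for every (h,t) with mapped(h,t), hiked(h,t) ∧ rated(h,t).
Restrictor pairs: (H1,T4) ✗  (H2,T2) ✓  (H3,T4) ✓  (H4,T2) ✗  (H4,T3) ✗  (H4,T4) ✗  (H5,T2) ✗  (H5,T3) ✗  (H6,T4) ✓  (H7,T1) ✓  (H7,T4) ✓
Counterexample: (H1,T4) is in mapped but fails the scope.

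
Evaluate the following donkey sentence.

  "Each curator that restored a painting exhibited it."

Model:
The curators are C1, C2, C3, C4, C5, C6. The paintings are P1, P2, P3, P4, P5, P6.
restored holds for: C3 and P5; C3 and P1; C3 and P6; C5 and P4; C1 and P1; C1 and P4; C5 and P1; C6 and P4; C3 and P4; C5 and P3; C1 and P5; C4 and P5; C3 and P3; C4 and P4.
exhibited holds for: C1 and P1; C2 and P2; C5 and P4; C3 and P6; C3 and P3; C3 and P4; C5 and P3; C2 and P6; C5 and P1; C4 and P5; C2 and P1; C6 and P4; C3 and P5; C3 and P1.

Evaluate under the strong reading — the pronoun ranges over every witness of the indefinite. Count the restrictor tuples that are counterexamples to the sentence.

3

"it" takes "a painting" as antecedent — a donkey pronoun bound across the clause boundary.
Strong reading: for every (c,p) with restored(c,p), exhibited(c,p).
Restrictor pairs: (C1,P1) ✓  (C1,P4) ✗  (C1,P5) ✗  (C3,P1) ✓  (C3,P3) ✓  (C3,P4) ✓  (C3,P5) ✓  (C3,P6) ✓  (C4,P4) ✗  (C4,P5) ✓  (C5,P1) ✓  (C5,P3) ✓  (C5,P4) ✓  (C6,P4) ✓
Counterexamples (restrictor pairs failing the scope): 3.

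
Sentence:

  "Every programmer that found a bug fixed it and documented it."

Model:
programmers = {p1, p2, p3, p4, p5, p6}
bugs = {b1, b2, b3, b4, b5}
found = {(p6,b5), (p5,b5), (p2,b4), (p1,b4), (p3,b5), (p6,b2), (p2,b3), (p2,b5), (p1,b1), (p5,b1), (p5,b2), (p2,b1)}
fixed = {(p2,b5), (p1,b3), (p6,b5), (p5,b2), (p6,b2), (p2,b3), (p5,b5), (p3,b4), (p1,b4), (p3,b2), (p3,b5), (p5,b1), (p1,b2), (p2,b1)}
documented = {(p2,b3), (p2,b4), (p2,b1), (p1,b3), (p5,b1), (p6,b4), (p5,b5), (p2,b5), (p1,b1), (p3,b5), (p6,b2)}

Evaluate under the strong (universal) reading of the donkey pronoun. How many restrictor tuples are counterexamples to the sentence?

5

"it" takes "a bug" as antecedent — a donkey pronoun bound across the clause boundary.
Strong reading: for every (p,b) with found(p,b), fixed(p,b) ∧ documented(p,b).
Restrictor pairs: (p1,b1) ✗  (p1,b4) ✗  (p2,b1) ✓  (p2,b3) ✓  (p2,b4) ✗  (p2,b5) ✓  (p3,b5) ✓  (p5,b1) ✓  (p5,b2) ✗  (p5,b5) ✓  (p6,b2) ✓  (p6,b5) ✗
Counterexamples (restrictor pairs failing the scope): 5.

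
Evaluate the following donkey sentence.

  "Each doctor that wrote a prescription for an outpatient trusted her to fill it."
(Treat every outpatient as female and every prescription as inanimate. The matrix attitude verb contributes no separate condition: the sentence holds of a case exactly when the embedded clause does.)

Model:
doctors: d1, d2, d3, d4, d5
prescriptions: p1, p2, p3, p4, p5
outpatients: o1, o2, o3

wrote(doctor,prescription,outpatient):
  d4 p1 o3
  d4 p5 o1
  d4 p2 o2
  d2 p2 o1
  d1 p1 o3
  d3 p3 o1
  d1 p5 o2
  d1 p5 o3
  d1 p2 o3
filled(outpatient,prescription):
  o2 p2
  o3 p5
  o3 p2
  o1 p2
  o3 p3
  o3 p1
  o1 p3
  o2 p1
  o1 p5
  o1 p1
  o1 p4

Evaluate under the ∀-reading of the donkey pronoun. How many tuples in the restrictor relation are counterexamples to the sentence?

1

"her" takes "an outpatient" as antecedent and "it" takes "a prescription"; both are donkey pronouns co-varying with the restrictor.
Strong reading: for every (d,p,o) with wrote(d,p,o), filled(o,p).
Restrictor triples: (d1,p1,o3)→filled(o3,p1) ✓  (d1,p2,o3)→filled(o3,p2) ✓  (d1,p5,o2)→filled(o2,p5) ✗  (d1,p5,o3)→filled(o3,p5) ✓  (d2,p2,o1)→filled(o1,p2) ✓  (d3,p3,o1)→filled(o1,p3) ✓  (d4,p1,o3)→filled(o3,p1) ✓  (d4,p2,o2)→filled(o2,p2) ✓  (d4,p5,o1)→filled(o1,p5) ✓
Counterexamples (restrictor triples failing the scope): 1.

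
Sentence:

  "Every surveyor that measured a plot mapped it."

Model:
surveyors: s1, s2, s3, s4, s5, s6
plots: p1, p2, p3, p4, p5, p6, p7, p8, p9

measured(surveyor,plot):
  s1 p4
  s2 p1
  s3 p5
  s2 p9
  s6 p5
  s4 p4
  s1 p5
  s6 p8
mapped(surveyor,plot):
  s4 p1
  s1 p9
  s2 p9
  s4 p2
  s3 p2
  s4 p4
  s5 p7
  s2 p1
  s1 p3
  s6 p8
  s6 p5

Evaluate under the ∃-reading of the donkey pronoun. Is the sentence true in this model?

"it" takes "a plot" as antecedent — a donkey pronoun bound across the clause boundary.
Weak reading: every surveyor s with some measured-plot has at least one measured-plot p such that mapped(s,p).
Per surveyor: s1:✗  s2:✓  s3:✗  s4:✓  s6:✓
s1 has no witness among its measured-plots.

False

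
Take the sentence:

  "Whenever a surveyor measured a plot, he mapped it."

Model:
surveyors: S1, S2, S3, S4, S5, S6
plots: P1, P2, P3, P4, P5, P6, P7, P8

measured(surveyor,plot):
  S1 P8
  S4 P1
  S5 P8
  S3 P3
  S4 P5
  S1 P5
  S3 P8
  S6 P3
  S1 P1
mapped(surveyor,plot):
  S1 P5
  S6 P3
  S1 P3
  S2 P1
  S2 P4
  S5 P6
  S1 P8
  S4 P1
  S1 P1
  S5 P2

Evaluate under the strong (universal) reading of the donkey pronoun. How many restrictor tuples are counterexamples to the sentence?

4

"it" takes "a plot" as antecedent — a donkey pronoun bound across the clause boundary.
Strong reading: for every (s,p) with measured(s,p), mapped(s,p).
Restrictor pairs: (S1,P1) ✓  (S1,P5) ✓  (S1,P8) ✓  (S3,P3) ✗  (S3,P8) ✗  (S4,P1) ✓  (S4,P5) ✗  (S5,P8) ✗  (S6,P3) ✓
Counterexamples (restrictor pairs failing the scope): 4.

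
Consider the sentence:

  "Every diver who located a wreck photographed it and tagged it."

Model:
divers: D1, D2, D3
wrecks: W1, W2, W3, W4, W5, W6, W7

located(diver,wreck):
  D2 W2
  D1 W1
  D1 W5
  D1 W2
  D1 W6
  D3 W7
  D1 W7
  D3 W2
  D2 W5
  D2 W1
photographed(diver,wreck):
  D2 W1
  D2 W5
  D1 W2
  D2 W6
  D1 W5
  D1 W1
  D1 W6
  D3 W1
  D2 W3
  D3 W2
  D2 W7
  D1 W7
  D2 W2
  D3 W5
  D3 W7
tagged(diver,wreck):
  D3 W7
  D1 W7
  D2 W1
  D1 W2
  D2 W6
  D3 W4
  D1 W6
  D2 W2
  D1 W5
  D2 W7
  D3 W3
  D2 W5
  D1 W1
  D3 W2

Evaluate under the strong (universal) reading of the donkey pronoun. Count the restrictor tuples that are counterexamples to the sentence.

"it" takes "a wreck" as antecedent — a donkey pronoun bound across the clause boundary.
Strong reading: for every (d,w) with located(d,w), photographed(d,w) ∧ tagged(d,w).
Restrictor pairs: (D1,W1) ✓  (D1,W2) ✓  (D1,W5) ✓  (D1,W6) ✓  (D1,W7) ✓  (D2,W1) ✓  (D2,W2) ✓  (D2,W5) ✓  (D3,W2) ✓  (D3,W7) ✓
Counterexamples (restrictor pairs failing the scope): 0.

0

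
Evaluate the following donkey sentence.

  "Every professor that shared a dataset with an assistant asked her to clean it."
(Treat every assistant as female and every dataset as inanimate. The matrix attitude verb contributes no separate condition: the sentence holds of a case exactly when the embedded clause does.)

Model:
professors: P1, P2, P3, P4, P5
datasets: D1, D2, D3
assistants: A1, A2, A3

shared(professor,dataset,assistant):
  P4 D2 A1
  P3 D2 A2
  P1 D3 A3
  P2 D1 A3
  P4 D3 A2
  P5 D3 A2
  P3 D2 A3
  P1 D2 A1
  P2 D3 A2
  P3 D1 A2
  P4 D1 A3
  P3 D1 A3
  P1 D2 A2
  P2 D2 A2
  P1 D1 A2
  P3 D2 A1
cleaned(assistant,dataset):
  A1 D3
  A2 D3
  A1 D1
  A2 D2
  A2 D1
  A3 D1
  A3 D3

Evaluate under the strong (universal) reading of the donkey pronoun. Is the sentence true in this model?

False

"her" takes "an assistant" as antecedent and "it" takes "a dataset"; both are donkey pronouns co-varying with the restrictor.
Strong reading: for every (p,d,a) with shared(p,d,a), cleaned(a,d).
Restrictor triples: (P1,D1,A2)→cleaned(A2,D1) ✓  (P1,D2,A1)→cleaned(A1,D2) ✗  (P1,D2,A2)→cleaned(A2,D2) ✓  (P1,D3,A3)→cleaned(A3,D3) ✓  (P2,D1,A3)→cleaned(A3,D1) ✓  (P2,D2,A2)→cleaned(A2,D2) ✓  (P2,D3,A2)→cleaned(A2,D3) ✓  (P3,D1,A2)→cleaned(A2,D1) ✓  (P3,D1,A3)→cleaned(A3,D1) ✓  (P3,D2,A1)→cleaned(A1,D2) ✗  (P3,D2,A2)→cleaned(A2,D2) ✓  (P3,D2,A3)→cleaned(A3,D2) ✗  (P4,D1,A3)→cleaned(A3,D1) ✓  (P4,D2,A1)→cleaned(A1,D2) ✗  (P4,D3,A2)→cleaned(A2,D3) ✓  (P5,D3,A2)→cleaned(A2,D3) ✓
Counterexample: (P1,D2,A1) — cleaned(A1,D2) does not hold.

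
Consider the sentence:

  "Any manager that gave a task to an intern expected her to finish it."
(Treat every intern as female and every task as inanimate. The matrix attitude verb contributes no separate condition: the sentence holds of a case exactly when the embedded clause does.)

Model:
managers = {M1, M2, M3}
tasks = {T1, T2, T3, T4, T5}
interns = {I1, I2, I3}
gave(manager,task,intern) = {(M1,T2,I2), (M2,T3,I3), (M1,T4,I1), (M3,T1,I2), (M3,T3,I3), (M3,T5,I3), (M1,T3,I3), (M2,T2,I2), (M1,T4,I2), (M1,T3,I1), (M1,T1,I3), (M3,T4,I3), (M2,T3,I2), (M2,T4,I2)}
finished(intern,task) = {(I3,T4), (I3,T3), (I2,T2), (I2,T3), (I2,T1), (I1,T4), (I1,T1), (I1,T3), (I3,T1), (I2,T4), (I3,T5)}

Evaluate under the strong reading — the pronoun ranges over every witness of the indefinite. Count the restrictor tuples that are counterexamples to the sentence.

"her" takes "an intern" as antecedent and "it" takes "a task"; both are donkey pronouns co-varying with the restrictor.
Strong reading: for every (m,t,i) with gave(m,t,i), finished(i,t).
Restrictor triples: (M1,T1,I3)→finished(I3,T1) ✓  (M1,T2,I2)→finished(I2,T2) ✓  (M1,T3,I1)→finished(I1,T3) ✓  (M1,T3,I3)→finished(I3,T3) ✓  (M1,T4,I1)→finished(I1,T4) ✓  (M1,T4,I2)→finished(I2,T4) ✓  (M2,T2,I2)→finished(I2,T2) ✓  (M2,T3,I2)→finished(I2,T3) ✓  (M2,T3,I3)→finished(I3,T3) ✓  (M2,T4,I2)→finished(I2,T4) ✓  (M3,T1,I2)→finished(I2,T1) ✓  (M3,T3,I3)→finished(I3,T3) ✓  (M3,T4,I3)→finished(I3,T4) ✓  (M3,T5,I3)→finished(I3,T5) ✓
Counterexamples (restrictor triples failing the scope): 0.

0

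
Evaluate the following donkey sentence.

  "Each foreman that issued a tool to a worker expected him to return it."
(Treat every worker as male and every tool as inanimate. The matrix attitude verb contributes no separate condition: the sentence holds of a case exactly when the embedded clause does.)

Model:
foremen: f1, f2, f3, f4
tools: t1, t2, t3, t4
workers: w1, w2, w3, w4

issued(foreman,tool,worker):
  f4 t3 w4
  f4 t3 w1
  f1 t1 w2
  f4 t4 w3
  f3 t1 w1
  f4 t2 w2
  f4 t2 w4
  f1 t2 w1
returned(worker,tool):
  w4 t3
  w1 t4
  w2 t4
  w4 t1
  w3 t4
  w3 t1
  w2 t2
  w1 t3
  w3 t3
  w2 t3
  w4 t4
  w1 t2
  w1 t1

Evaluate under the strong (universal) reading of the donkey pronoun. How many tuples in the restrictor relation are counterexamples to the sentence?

"him" takes "a worker" as antecedent and "it" takes "a tool"; both are donkey pronouns co-varying with the restrictor.
Strong reading: for every (f,t,w) with issued(f,t,w), returned(w,t).
Restrictor triples: (f1,t1,w2)→returned(w2,t1) ✗  (f1,t2,w1)→returned(w1,t2) ✓  (f3,t1,w1)→returned(w1,t1) ✓  (f4,t2,w2)→returned(w2,t2) ✓  (f4,t2,w4)→returned(w4,t2) ✗  (f4,t3,w1)→returned(w1,t3) ✓  (f4,t3,w4)→returned(w4,t3) ✓  (f4,t4,w3)→returned(w3,t4) ✓
Counterexamples (restrictor triples failing the scope): 2.

2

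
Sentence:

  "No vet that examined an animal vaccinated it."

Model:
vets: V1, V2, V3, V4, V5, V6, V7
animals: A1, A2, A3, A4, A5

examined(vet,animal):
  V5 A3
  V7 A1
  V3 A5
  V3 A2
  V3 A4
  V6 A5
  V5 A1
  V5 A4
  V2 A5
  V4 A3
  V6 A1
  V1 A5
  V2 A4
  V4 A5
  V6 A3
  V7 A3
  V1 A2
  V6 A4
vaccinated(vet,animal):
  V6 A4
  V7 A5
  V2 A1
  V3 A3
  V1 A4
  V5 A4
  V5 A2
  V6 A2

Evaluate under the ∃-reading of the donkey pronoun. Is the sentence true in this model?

"it" takes "an animal" as antecedent — a donkey pronoun bound across the clause boundary.
Truth condition: for no (v,a) with examined(v,a) does vaccinated(v,a) hold.
Restrictor pairs — does the scope hold? (V1,A2):fails  (V1,A5):fails  (V2,A4):fails  (V2,A5):fails  (V3,A2):fails  (V3,A4):fails  (V3,A5):fails  (V4,A3):fails  (V4,A5):fails  (V5,A1):fails  (V5,A3):fails  (V5,A4):holds  (V6,A1):fails  (V6,A3):fails  (V6,A4):holds  (V6,A5):fails  (V7,A1):fails  (V7,A3):fails
Scope holds for 2 pair(s), so the sentence is false.

False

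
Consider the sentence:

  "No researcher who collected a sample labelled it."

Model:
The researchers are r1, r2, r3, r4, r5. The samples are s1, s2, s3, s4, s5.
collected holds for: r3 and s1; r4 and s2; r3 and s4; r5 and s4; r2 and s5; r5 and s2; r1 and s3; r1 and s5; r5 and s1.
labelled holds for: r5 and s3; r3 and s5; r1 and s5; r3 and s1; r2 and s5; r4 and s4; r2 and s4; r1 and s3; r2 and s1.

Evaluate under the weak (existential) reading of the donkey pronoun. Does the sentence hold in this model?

"it" takes "a sample" as antecedent — a donkey pronoun bound across the clause boundary.
Truth condition: for no (r,s) with collected(r,s) does labelled(r,s) hold.
Restrictor pairs — does the scope hold? (r1,s3):holds  (r1,s5):holds  (r2,s5):holds  (r3,s1):holds  (r3,s4):fails  (r4,s2):fails  (r5,s1):fails  (r5,s2):fails  (r5,s4):fails
Scope holds for 4 pair(s), so the sentence is false.

False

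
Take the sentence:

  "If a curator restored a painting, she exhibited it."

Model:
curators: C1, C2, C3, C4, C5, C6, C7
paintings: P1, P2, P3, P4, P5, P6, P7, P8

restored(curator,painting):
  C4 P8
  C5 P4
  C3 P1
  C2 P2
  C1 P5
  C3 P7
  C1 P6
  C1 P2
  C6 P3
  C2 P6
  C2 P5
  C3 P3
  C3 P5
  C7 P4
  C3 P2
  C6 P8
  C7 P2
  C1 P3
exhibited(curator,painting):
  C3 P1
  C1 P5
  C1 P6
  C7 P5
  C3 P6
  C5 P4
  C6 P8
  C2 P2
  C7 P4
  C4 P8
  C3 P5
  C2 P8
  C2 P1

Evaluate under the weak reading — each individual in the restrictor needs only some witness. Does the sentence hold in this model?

True

"it" takes "a painting" as antecedent — a donkey pronoun bound across the clause boundary.
Weak reading: every curator c with some restored-painting has at least one restored-painting p such that exhibited(c,p).
Per curator: C1:✓  C2:✓  C3:✓  C4:✓  C5:✓  C6:✓  C7:✓
Every curator in the restrictor has a witness.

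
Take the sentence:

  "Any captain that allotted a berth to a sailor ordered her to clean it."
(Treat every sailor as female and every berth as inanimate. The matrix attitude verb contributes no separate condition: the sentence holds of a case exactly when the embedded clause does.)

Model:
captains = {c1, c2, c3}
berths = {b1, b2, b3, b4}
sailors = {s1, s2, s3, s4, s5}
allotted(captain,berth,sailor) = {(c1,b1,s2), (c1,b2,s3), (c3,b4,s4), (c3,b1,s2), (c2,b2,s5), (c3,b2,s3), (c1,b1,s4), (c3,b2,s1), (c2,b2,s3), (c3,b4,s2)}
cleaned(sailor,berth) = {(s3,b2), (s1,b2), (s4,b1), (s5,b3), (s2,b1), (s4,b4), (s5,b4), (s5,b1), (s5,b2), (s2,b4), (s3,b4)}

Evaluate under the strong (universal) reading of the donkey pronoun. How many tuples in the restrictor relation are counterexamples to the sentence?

0

"her" takes "a sailor" as antecedent and "it" takes "a berth"; both are donkey pronouns co-varying with the restrictor.
Strong reading: for every (c,b,s) with allotted(c,b,s), cleaned(s,b).
Restrictor triples: (c1,b1,s2)→cleaned(s2,b1) ✓  (c1,b1,s4)→cleaned(s4,b1) ✓  (c1,b2,s3)→cleaned(s3,b2) ✓  (c2,b2,s3)→cleaned(s3,b2) ✓  (c2,b2,s5)→cleaned(s5,b2) ✓  (c3,b1,s2)→cleaned(s2,b1) ✓  (c3,b2,s1)→cleaned(s1,b2) ✓  (c3,b2,s3)→cleaned(s3,b2) ✓  (c3,b4,s2)→cleaned(s2,b4) ✓  (c3,b4,s4)→cleaned(s4,b4) ✓
Counterexamples (restrictor triples failing the scope): 0.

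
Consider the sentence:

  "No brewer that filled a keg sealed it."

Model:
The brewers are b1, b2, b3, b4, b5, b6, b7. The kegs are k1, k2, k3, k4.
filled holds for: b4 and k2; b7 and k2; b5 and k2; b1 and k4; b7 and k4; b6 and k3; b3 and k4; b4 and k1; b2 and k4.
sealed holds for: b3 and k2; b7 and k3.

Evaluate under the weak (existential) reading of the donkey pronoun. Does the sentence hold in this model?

True

"it" takes "a keg" as antecedent — a donkey pronoun bound across the clause boundary.
Truth condition: for no (b,k) with filled(b,k) does sealed(b,k) hold.
Restrictor pairs — does the scope hold? (b1,k4):fails  (b2,k4):fails  (b3,k4):fails  (b4,k1):fails  (b4,k2):fails  (b5,k2):fails  (b6,k3):fails  (b7,k2):fails  (b7,k4):fails
Scope holds for no restrictor pair, so the sentence is true.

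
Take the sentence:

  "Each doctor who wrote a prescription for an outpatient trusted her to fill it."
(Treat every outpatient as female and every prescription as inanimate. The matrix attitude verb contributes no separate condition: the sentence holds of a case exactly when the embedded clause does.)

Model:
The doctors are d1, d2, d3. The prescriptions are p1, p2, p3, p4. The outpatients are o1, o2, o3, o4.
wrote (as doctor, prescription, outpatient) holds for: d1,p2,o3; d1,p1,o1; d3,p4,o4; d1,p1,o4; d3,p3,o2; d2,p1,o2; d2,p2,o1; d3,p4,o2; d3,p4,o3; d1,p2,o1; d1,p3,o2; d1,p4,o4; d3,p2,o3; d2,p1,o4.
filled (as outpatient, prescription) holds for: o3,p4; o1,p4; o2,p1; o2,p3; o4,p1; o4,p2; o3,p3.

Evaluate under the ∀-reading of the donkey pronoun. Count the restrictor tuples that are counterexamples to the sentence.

"her" takes "an outpatient" as antecedent and "it" takes "a prescription"; both are donkey pronouns co-varying with the restrictor.
Strong reading: for every (d,p,o) with wrote(d,p,o), filled(o,p).
Restrictor triples: (d1,p1,o1)→filled(o1,p1) ✗  (d1,p1,o4)→filled(o4,p1) ✓  (d1,p2,o1)→filled(o1,p2) ✗  (d1,p2,o3)→filled(o3,p2) ✗  (d1,p3,o2)→filled(o2,p3) ✓  (d1,p4,o4)→filled(o4,p4) ✗  (d2,p1,o2)→filled(o2,p1) ✓  (d2,p1,o4)→filled(o4,p1) ✓  (d2,p2,o1)→filled(o1,p2) ✗  (d3,p2,o3)→filled(o3,p2) ✗  (d3,p3,o2)→filled(o2,p3) ✓  (d3,p4,o2)→filled(o2,p4) ✗  (d3,p4,o3)→filled(o3,p4) ✓  (d3,p4,o4)→filled(o4,p4) ✗
Counterexamples (restrictor triples failing the scope): 8.

8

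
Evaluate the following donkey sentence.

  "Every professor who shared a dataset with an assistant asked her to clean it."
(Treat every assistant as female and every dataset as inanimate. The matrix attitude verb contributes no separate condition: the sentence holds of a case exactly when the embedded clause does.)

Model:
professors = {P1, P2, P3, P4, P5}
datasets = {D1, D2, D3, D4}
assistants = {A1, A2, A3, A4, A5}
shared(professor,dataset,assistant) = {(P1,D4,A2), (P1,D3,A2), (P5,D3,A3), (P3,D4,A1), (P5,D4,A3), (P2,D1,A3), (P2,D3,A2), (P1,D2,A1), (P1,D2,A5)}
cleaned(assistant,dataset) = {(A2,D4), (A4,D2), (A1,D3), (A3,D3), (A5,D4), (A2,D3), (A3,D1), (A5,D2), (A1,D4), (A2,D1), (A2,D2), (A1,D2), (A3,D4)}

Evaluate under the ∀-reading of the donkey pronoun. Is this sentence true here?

True

"her" takes "an assistant" as antecedent and "it" takes "a dataset"; both are donkey pronouns co-varying with the restrictor.
Strong reading: for every (p,d,a) with shared(p,d,a), cleaned(a,d).
Restrictor triples: (P1,D2,A1)→cleaned(A1,D2) ✓  (P1,D2,A5)→cleaned(A5,D2) ✓  (P1,D3,A2)→cleaned(A2,D3) ✓  (P1,D4,A2)→cleaned(A2,D4) ✓  (P2,D1,A3)→cleaned(A3,D1) ✓  (P2,D3,A2)→cleaned(A2,D3) ✓  (P3,D4,A1)→cleaned(A1,D4) ✓  (P5,D3,A3)→cleaned(A3,D3) ✓  (P5,D4,A3)→cleaned(A3,D4) ✓
Every restrictor triple satisfies the scope.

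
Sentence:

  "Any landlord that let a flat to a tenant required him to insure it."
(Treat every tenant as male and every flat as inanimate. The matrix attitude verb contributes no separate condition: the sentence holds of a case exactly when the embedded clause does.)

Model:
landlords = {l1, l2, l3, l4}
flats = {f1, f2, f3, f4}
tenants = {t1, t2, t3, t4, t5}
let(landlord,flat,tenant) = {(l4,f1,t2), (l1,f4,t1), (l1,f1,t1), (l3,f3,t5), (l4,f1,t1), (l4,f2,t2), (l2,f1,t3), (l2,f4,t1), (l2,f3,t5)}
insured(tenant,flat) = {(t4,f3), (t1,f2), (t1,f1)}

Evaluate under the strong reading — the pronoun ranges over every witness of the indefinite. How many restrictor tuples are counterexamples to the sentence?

"him" takes "a tenant" as antecedent and "it" takes "a flat"; both are donkey pronouns co-varying with the restrictor.
Strong reading: for every (l,f,t) with let(l,f,t), insured(t,f).
Restrictor triples: (l1,f1,t1)→insured(t1,f1) ✓  (l1,f4,t1)→insured(t1,f4) ✗  (l2,f1,t3)→insured(t3,f1) ✗  (l2,f3,t5)→insured(t5,f3) ✗  (l2,f4,t1)→insured(t1,f4) ✗  (l3,f3,t5)→insured(t5,f3) ✗  (l4,f1,t1)→insured(t1,f1) ✓  (l4,f1,t2)→insured(t2,f1) ✗  (l4,f2,t2)→insured(t2,f2) ✗
Counterexamples (restrictor triples failing the scope): 7.

7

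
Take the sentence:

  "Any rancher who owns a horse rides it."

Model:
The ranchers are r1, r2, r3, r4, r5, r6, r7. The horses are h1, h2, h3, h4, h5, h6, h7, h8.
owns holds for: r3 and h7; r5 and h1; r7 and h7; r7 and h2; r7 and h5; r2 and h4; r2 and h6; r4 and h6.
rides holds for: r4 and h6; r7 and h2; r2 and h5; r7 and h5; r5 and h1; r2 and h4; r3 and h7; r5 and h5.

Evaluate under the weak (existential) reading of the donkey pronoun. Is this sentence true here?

True

"it" takes "a horse" as antecedent — a donkey pronoun bound across the clause boundary.
Weak reading: every rancher r with some owns-horse has at least one owns-horse h such that rides(r,h).
Per rancher: r2:✓  r3:✓  r4:✓  r5:✓  r7:✓
Every rancher in the restrictor has a witness.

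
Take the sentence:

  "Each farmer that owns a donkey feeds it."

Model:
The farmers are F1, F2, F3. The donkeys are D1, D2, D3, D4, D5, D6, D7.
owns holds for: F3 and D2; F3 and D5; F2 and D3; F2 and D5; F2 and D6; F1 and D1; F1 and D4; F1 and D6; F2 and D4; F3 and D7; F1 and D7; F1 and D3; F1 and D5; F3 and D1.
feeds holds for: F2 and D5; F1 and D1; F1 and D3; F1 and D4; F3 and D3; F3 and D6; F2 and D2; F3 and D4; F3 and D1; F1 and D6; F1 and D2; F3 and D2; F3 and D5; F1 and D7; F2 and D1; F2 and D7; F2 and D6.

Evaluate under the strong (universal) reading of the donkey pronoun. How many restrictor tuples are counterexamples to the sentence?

"it" takes "a donkey" as antecedent — a donkey pronoun bound across the clause boundary.
Strong reading: for every (f,d) with owns(f,d), feeds(f,d).
Restrictor pairs: (F1,D1) ✓  (F1,D3) ✓  (F1,D4) ✓  (F1,D5) ✗  (F1,D6) ✓  (F1,D7) ✓  (F2,D3) ✗  (F2,D4) ✗  (F2,D5) ✓  (F2,D6) ✓  (F3,D1) ✓  (F3,D2) ✓  (F3,D5) ✓  (F3,D7) ✗
Counterexamples (restrictor pairs failing the scope): 4.

4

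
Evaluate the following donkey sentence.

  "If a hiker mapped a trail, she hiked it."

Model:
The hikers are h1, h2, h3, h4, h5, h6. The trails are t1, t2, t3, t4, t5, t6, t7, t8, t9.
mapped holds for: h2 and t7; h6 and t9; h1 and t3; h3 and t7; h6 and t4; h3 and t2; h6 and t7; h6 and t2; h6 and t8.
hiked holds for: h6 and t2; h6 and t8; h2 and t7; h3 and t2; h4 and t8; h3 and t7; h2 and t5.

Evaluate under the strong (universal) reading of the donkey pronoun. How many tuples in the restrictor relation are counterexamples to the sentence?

4

"it" takes "a trail" as antecedent — a donkey pronoun bound across the clause boundary.
Strong reading: for every (h,t) with mapped(h,t), hiked(h,t).
Restrictor pairs: (h1,t3) ✗  (h2,t7) ✓  (h3,t2) ✓  (h3,t7) ✓  (h6,t2) ✓  (h6,t4) ✗  (h6,t7) ✗  (h6,t8) ✓  (h6,t9) ✗
Counterexamples (restrictor pairs failing the scope): 4.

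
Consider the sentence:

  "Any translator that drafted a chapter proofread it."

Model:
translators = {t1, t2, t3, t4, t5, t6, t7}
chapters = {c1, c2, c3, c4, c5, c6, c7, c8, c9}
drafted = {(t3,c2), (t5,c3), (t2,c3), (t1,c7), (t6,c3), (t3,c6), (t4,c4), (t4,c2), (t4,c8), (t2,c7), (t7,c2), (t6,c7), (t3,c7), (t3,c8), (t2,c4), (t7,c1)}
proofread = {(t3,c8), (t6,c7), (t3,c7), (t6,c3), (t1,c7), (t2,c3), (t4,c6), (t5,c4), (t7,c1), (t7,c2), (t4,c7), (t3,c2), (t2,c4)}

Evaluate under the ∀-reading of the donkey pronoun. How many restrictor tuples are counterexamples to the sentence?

"it" takes "a chapter" as antecedent — a donkey pronoun bound across the clause boundary.
Strong reading: for every (t,c) with drafted(t,c), proofread(t,c).
Restrictor pairs: (t1,c7) ✓  (t2,c3) ✓  (t2,c4) ✓  (t2,c7) ✗  (t3,c2) ✓  (t3,c6) ✗  (t3,c7) ✓  (t3,c8) ✓  (t4,c2) ✗  (t4,c4) ✗  (t4,c8) ✗  (t5,c3) ✗  (t6,c3) ✓  (t6,c7) ✓  (t7,c1) ✓  (t7,c2) ✓
Counterexamples (restrictor pairs failing the scope): 6.

6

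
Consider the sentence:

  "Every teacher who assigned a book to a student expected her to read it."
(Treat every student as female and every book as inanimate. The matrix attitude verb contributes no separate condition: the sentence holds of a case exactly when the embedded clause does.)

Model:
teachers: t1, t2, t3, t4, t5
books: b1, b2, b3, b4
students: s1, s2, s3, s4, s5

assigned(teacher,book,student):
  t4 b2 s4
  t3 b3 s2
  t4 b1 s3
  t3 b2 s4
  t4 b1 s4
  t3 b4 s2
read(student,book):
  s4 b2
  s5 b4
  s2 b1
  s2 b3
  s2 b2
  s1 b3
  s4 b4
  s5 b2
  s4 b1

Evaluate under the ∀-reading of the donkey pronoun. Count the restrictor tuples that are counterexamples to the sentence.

"her" takes "a student" as antecedent and "it" takes "a book"; both are donkey pronouns co-varying with the restrictor.
Strong reading: for every (t,b,s) with assigned(t,b,s), read(s,b).
Restrictor triples: (t3,b2,s4)→read(s4,b2) ✓  (t3,b3,s2)→read(s2,b3) ✓  (t3,b4,s2)→read(s2,b4) ✗  (t4,b1,s3)→read(s3,b1) ✗  (t4,b1,s4)→read(s4,b1) ✓  (t4,b2,s4)→read(s4,b2) ✓
Counterexamples (restrictor triples failing the scope): 2.

2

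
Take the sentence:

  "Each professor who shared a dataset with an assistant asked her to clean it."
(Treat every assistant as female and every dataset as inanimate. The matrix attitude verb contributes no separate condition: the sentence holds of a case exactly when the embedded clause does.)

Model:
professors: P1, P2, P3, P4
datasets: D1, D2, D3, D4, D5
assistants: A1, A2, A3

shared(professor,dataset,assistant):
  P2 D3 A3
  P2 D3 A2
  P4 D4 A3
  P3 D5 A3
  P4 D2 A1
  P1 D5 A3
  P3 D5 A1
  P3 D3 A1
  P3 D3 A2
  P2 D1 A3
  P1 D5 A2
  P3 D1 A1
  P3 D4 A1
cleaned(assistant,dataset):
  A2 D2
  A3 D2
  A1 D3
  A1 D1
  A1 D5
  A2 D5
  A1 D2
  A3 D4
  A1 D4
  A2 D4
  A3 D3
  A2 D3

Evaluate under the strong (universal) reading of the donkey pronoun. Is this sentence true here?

False

"her" takes "an assistant" as antecedent and "it" takes "a dataset"; both are donkey pronouns co-varying with the restrictor.
Strong reading: for every (p,d,a) with shared(p,d,a), cleaned(a,d).
Restrictor triples: (P1,D5,A2)→cleaned(A2,D5) ✓  (P1,D5,A3)→cleaned(A3,D5) ✗  (P2,D1,A3)→cleaned(A3,D1) ✗  (P2,D3,A2)→cleaned(A2,D3) ✓  (P2,D3,A3)→cleaned(A3,D3) ✓  (P3,D1,A1)→cleaned(A1,D1) ✓  (P3,D3,A1)→cleaned(A1,D3) ✓  (P3,D3,A2)→cleaned(A2,D3) ✓  (P3,D4,A1)→cleaned(A1,D4) ✓  (P3,D5,A1)→cleaned(A1,D5) ✓  (P3,D5,A3)→cleaned(A3,D5) ✗  (P4,D2,A1)→cleaned(A1,D2) ✓  (P4,D4,A3)→cleaned(A3,D4) ✓
Counterexample: (P1,D5,A3) — cleaned(A3,D5) does not hold.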